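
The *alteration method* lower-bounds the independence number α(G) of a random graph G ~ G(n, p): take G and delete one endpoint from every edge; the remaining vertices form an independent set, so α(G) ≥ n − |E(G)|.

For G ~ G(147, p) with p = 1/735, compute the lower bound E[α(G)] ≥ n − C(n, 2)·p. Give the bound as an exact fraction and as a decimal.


E[|E(G)|] = C(147, 2)·p = 10731 · (1/735) = 73/5.
E[α(G)] ≥ n − E[|E(G)|] = 147 − 73/5 = 662/5.
Numerically: ≈ 132.400000.
(This is only a lower bound; the true E[α(G)] may be larger.)

E[α(G)] ≥ 662/5 ≈ 132.400000.


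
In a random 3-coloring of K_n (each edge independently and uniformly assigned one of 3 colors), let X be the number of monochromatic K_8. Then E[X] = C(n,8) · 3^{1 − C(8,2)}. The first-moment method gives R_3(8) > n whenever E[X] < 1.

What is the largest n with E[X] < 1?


We need C(n, 8) · 3^{1 − 28} < 1, i.e. C(n, 8) < 3^{28 − 1} = 7625597484987.
Check values of n near the boundary:
  n = 155: C(155, 8) = 6876747915675; 6876747915675 < 7625597484987? YES
  n = 156: C(156, 8) = 7248464019225; 7248464019225 < 7625597484987? YES
  n = 157: C(157, 8) = 7637643295425; 7637643295425 < 7625597484987? NO
  n = 158: C(158, 8) = 8044984271181; 8044984271181 < 7625597484987? NO
  n = 159: C(159, 8) = 8471208603429; 8471208603429 < 7625597484987? NO
The largest n with C(n, 8) < 7625597484987 is n = 156 (where E[X] = 805384891025/847288609443 ≈ 0.95054). Hence R_3(8) > 156, i.e. R_3(8) ≥ 157.

Largest n = 156; hence R_3(8) > 156.


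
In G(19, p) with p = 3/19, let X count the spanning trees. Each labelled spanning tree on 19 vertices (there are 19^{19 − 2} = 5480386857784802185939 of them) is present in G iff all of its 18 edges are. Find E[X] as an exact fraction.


K_19 has 19^{19 − 2} = 5480386857784802185939 labelled spanning trees.
For each such spanning tree H, let X_H = 1 if all 18 edges of H are present in G. Then P[X_H = 1] = p^{18} = (3/19)^{18} = 387420489/104127350297911241532841.
Summing the indicators: E[X] = Σ_H E[X_H] = 5480386857784802185939 · p^{18} = 5480386857784802185939 · 387420489/104127350297911241532841 = 387420489/19.
Numerically: E[X] ≈ 2.0391e+07.

E[X] = 5480386857784802185939 · (3/19)^{18} = 387420489/19 ≈ 2.0391e+07.


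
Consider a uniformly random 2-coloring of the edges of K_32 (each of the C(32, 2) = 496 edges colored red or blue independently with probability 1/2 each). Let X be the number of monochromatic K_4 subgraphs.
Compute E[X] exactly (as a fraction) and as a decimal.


Let X = Σ_S X_S over the C(32, 4) = 35960 subsets S of size 4, where X_S = 1 if the K_4 on S is monochromatic.
For a fixed S, the K_4 on S has C(4, 2) = 6 edges. P[all 6 edges red] = (1/2)^6, and likewise for blue, so P[monochromatic] = 2·(1/2)^6 = 2^{1 − 6} = 1/32.
Summing: E[X] = C(32, 4) · 2^{1 − 6} = 35960 · 1/32 = 4495/4.
Numerically: E[X] ≈ 1123.750000.

E[X] = C(32,4)·2^(1−C(4,2)) = 4495/4 ≈ 1123.750000.


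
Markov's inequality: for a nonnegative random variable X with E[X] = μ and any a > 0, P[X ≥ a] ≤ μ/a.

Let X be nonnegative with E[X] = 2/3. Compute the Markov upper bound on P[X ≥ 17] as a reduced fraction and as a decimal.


μ = E[X] = 2/3, a = 17.
Markov: P[X ≥ 17] ≤ μ/a = (2/3)/17 = 2/51.
Numerically: ≈ 0.0392.
(Since a = 17 > μ = 0.6667, the bound 2/51 is < 1 and informative.)

P[X ≥ 17] ≤ 2/51 ≈ 0.0392.


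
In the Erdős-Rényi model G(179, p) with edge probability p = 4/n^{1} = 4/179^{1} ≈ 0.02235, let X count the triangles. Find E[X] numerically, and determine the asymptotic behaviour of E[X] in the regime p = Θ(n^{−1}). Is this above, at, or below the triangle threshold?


Number of potential triangles: C(179, 3) = 939929.
Each occurs with probability p³ ≈ (0.02235)³ ≈ 1.115889e-05.
By linearity: E[X] = C(179, 3)·p³ ≈ 939929 · 1.115889e-05 ≈ 10.4886.
Here α = 1, so p = 4/n is exactly at the triangle threshold p ~ 1/n. Asymptotically E[X] → c³/6 = 4³/6 = 32/3 ≈ 10.6667, a bounded constant. In this regime the triangle count is asymptotically Poisson(c³/6).

E[X] ≈ 10.4886; in regime p = Θ(1/n^{1}) E[X] stays bounded (at the triangle threshold p ~ 1/n).


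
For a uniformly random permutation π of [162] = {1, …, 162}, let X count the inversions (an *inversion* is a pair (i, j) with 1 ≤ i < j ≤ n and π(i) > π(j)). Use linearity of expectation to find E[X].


Write X = Σ X_I over the C(162, 2) = 13041 pairs i < j, with X_I the indicator of one inversion.
There are 13041 indicators.
For each fixed pair i < j, the values π(i) and π(j) are two distinct elements of {1, …, 162} in uniformly random order; by symmetry P[π(i) > π(j)] = 1/2.
By linearity: E[X] = 13041 · (1/2) = C(162, 2) · (1/2) = 13041/2 = 13041/2 ≈ 6520.500.

E[X] = 13041/2 = 6520.500.


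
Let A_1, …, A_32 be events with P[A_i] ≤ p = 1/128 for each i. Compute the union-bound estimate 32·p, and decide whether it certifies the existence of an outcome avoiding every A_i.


Union bound: P[∪_{i=1}^{32} A_i] ≤ Σ_i P[A_i] ≤ 32·p = 32·(1/128) = 1/4.
Numerically: 1/4 ≈ 0.250000.
Is 1/4 < 1? YES.
Since P[∪ A_i] ≤ 1/4 < 1, the complement has P[∩ A_i^c] ≥ 1 − 1/4 = 3/4 > 0, so some outcome avoids every A_i.

32·p = 1/4 ≈ 0.250000; existence CERTIFIED by the union bound.


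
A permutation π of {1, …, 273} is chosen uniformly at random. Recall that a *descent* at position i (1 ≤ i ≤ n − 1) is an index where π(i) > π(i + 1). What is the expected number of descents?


Write X = Σ X_I over i = 1, …, 272, with X_I the indicator of one descent.
There are 272 indicators.
For each fixed i, the pair (π(i), π(i+1)) is a uniformly random ordered pair of distinct values from {1, …, 273}; by symmetry P[π(i) > π(i+1)] = 1/2.
By linearity: E[X] = 272 · (1/2) = (273 − 1) · (1/2) = 136 ≈ 136.00000.

E[X] = 136 = 136.00000.


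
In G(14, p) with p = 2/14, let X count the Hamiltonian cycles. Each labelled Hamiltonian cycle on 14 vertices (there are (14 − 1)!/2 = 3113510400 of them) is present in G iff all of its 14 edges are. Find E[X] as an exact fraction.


K_14 has (14 − 1)!/2 = 3113510400 labelled Hamiltonian cycles.
For each such Hamiltonian cycle H, let X_H = 1 if all 14 edges of H are present in G. Then P[X_H = 1] = p^{14} = (1/7)^{14} = 1/678223072849.
By linearity of expectation: E[X] = Σ_H E[X_H] = 3113510400 · p^{14} = 3113510400 · 1/678223072849 = 444787200/96889010407.
Numerically: E[X] ≈ 0.00459.

E[X] = 3113510400 · (1/7)^{14} = 444787200/96889010407 ≈ 0.00459.


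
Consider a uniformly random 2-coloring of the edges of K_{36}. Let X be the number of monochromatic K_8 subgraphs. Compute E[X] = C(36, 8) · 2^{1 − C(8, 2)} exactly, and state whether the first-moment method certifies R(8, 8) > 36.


E[X] = C(36, 8) · 2^{1 − 28} = 30260340 · 2^{−27} = 30260340/134217728.
As a reduced fraction: E[X] = 7565085/33554432 ≈ 0.2254571.
Is E[X] < 1? YES.
Since E[X] < 1, there exists a 2-coloring of K_{36} with no monochromatic K_8; hence R(8, 8) > 36.

E[X] = 7565085/33554432 ≈ 0.2254571; E[X] < 1, so R(8, 8) > 36.


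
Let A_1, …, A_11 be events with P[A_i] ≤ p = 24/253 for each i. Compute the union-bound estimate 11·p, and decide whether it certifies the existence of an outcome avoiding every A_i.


Union bound: P[∪_{i=1}^{11} A_i] ≤ Σ_i P[A_i] ≤ 11·p = 11·(24/253) = 24/23.
Numerically: 24/23 ≈ 1.0435.
Is 24/23 < 1? NO.
Since the bound 24/23 is ≥ 1, the union bound is uninformative here; it does NOT by itself certify existence.

11·p = 24/23 ≈ 1.0435; existence NOT certified by the union bound.


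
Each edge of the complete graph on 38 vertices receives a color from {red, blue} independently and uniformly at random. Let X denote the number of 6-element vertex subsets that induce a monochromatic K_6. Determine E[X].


Let X = Σ_S X_S over the C(38, 6) = 2760681 subsets S of size 6, where X_S = 1 if the K_6 on S is monochromatic.
For a fixed S, the K_6 on S has C(6, 2) = 15 edges. P[all 15 edges red] = (1/2)^15, and likewise for blue, so P[monochromatic] = 2·(1/2)^15 = 2^{1 − 15} = 1/16384.
Summing: E[X] = C(38, 6) · 2^{1 − 15} = 2760681 · 1/16384 = 2760681/16384.
Numerically: E[X] ≈ 168.498596.

E[X] = C(38,6)·2^(1−C(6,2)) = 2760681/16384 ≈ 168.498596.


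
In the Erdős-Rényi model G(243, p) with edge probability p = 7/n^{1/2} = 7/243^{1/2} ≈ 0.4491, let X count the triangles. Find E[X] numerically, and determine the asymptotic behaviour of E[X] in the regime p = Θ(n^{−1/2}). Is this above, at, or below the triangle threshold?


Number of potential triangles: C(243, 3) = 2362041.
Each occurs with probability p³ ≈ (0.4491)³ ≈ 9.054922e-02.
By linearity: E[X] = C(243, 3)·p³ ≈ 2362041 · 9.054922e-02 ≈ 213880.9682.
Since α = 1/2 < 1, p = c/n^{1/2} ≫ 1/n is above the triangle threshold p ~ 1/n. Asymptotically E[X] ~ (c³/6)·n^{3(1−α)} = (7³/6)·n^{1.5} → ∞; triangles are abundant w.h.p.

E[X] ≈ 213880.9682; in regime p = Θ(1/n^{1/2}) E[X] diverges (above the triangle threshold p ~ 1/n).


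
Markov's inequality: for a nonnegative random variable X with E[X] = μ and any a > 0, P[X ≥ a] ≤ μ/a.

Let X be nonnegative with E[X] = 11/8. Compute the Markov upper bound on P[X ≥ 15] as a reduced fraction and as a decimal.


μ = E[X] = 11/8, a = 15.
Markov: P[X ≥ 15] ≤ μ/a = (11/8)/15 = 11/120.
Numerically: ≈ 0.09167.
(Since a = 15 > μ = 1.37500, the bound 11/120 is < 1 and informative.)

P[X ≥ 15] ≤ 11/120 ≈ 0.09167.


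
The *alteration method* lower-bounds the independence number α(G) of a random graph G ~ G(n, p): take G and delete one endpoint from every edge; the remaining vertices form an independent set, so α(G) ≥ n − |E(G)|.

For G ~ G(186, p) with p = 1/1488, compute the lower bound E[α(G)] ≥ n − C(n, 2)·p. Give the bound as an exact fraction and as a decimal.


E[|E(G)|] = C(186, 2)·p = 17205 · (1/1488) = 185/16.
E[α(G)] ≥ n − E[|E(G)|] = 186 − 185/16 = 2791/16.
Numerically: ≈ 174.438.
(This is only a lower bound; the true E[α(G)] may be larger.)

E[α(G)] ≥ 2791/16 ≈ 174.438.


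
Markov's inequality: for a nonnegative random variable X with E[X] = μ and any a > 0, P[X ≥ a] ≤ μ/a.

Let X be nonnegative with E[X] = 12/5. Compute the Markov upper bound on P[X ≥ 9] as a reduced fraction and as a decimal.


μ = E[X] = 12/5, a = 9.
Markov: P[X ≥ 9] ≤ μ/a = (12/5)/9 = 4/15.
Numerically: ≈ 0.2667.
(Since a = 9 > μ = 2.4000, the bound 4/15 is < 1 and informative.)

P[X ≥ 9] ≤ 4/15 ≈ 0.2667.


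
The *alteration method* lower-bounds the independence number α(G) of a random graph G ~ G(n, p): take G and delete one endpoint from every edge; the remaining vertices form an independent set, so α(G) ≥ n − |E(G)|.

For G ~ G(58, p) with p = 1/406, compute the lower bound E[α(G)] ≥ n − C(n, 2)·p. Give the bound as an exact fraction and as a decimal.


E[|E(G)|] = C(58, 2)·p = 1653 · (1/406) = 57/14.
E[α(G)] ≥ n − E[|E(G)|] = 58 − 57/14 = 755/14.
Numerically: ≈ 53.9286.
(This is only a lower bound; the true E[α(G)] may be larger.)

E[α(G)] ≥ 755/14 ≈ 53.9286.


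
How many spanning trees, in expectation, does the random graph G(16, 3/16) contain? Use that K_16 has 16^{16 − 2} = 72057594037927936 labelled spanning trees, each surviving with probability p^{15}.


K_16 has 16^{16 − 2} = 72057594037927936 labelled spanning trees.
For each such spanning tree H, let X_H = 1 if all 15 edges of H are present in G. Then P[X_H = 1] = p^{15} = (3/16)^{15} = 14348907/1152921504606846976.
By linearity: E[X] = Σ_H E[X_H] = 72057594037927936 · p^{15} = 72057594037927936 · 14348907/1152921504606846976 = 14348907/16.
Numerically: E[X] ≈ 8.9681e+05.

E[X] = 72057594037927936 · (3/16)^{15} = 14348907/16 ≈ 8.9681e+05.


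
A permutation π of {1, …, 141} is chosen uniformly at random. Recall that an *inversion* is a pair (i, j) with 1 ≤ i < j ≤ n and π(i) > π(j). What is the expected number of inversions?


Write X = Σ X_I over the C(141, 2) = 9870 pairs i < j, with X_I the indicator of one inversion.
There are 9870 indicators.
For each fixed pair i < j, the values π(i) and π(j) are two distinct elements of {1, …, 141} in uniformly random order; by symmetry P[π(i) > π(j)] = 1/2.
By linearity: E[X] = 9870 · (1/2) = C(141, 2) · (1/2) = 9870/2 = 4935 ≈ 4935.000.

E[X] = 4935 = 4935.000.


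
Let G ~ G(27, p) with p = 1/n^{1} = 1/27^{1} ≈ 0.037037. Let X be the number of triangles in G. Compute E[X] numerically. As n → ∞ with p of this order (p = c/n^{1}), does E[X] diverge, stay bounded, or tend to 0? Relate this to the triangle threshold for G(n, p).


Number of potential triangles: C(27, 3) = 2925.
Each occurs with probability p³ ≈ (0.037037)³ ≈ 5.0805263e-05.
By linearity: E[X] = C(27, 3)·p³ ≈ 2925 · 5.0805263e-05 ≈ 0.14861.
Here α = 1, so p = 1/n is exactly at the triangle threshold p ~ 1/n. Asymptotically E[X] → c³/6 = 1³/6 = 1/6 ≈ 0.16667, a bounded constant. In this regime the triangle count is asymptotically Poisson(c³/6).

E[X] ≈ 0.14861; in regime p = Θ(1/n^{1}) E[X] stays bounded (at the triangle threshold p ~ 1/n).


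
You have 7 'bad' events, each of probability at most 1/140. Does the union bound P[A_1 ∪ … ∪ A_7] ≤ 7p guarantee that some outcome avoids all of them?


Union bound: P[∪_{i=1}^{7} A_i] ≤ Σ_i P[A_i] ≤ 7·p = 7·(1/140) = 1/20.
Numerically: 1/20 ≈ 0.05000.
Is 1/20 < 1? YES.
Since P[∪ A_i] ≤ 1/20 < 1, the complement has P[∩ A_i^c] ≥ 1 − 1/20 = 19/20 > 0, so some outcome avoids every A_i.

7·p = 1/20 ≈ 0.05000; existence CERTIFIED by the union bound.


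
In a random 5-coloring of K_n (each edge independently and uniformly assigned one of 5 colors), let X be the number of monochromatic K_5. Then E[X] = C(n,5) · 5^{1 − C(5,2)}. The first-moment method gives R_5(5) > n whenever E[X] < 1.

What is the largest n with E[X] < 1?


We need C(n, 5) · 5^{1 − 10} < 1, i.e. C(n, 5) < 5^{10 − 1} = 1953125.
Check values of n near the boundary:
  n = 46: C(46, 5) = 1370754; 1370754 < 1953125? YES
  n = 47: C(47, 5) = 1533939; 1533939 < 1953125? YES
  n = 48: C(48, 5) = 1712304; 1712304 < 1953125? YES
  n = 49: C(49, 5) = 1906884; 1906884 < 1953125? YES
  n = 50: C(50, 5) = 2118760; 2118760 < 1953125? NO
  n = 51: C(51, 5) = 2349060; 2349060 < 1953125? NO
  n = 52: C(52, 5) = 2598960; 2598960 < 1953125? NO
The largest n with C(n, 5) < 1953125 is n = 49 (where E[X] = 1906884/1953125 ≈ 0.976325). Hence R_5(5) > 49, i.e. R_5(5) ≥ 50.

Largest n = 49; hence R_5(5) > 49.


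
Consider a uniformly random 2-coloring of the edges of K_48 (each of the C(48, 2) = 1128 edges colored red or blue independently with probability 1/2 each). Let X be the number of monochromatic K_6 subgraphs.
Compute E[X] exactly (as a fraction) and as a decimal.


Let X = Σ_S X_S over the C(48, 6) = 12271512 subsets S of size 6, where X_S = 1 if the K_6 on S is monochromatic.
For a fixed S, the K_6 on S has C(6, 2) = 15 edges. P[all 15 edges red] = (1/2)^15, and likewise for blue, so P[monochromatic] = 2·(1/2)^15 = 2^{1 − 15} = 1/16384.
Summing: E[X] = C(48, 6) · 2^{1 − 15} = 12271512 · 1/16384 = 1533939/2048.
Numerically: E[X] ≈ 748.99365.

E[X] = C(48,6)·2^(1−C(6,2)) = 1533939/2048 ≈ 748.99365.


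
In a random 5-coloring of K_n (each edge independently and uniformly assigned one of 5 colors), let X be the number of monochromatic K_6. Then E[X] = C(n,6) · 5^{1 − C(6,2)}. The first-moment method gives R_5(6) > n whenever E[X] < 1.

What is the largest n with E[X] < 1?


We need C(n, 6) · 5^{1 − 15} < 1, i.e. C(n, 6) < 5^{15 − 1} = 6103515625.
Check values of n near the boundary:
  n = 129: C(129, 6) = 5688177600; 5688177600 < 6103515625? YES
  n = 130: C(130, 6) = 5963412000; 5963412000 < 6103515625? YES
  n = 131: C(131, 6) = 6249655776; 6249655776 < 6103515625? NO
The largest n with C(n, 6) < 6103515625 is n = 130 (where E[X] = 47707296/48828125 ≈ 0.977045). Hence R_5(6) > 130, i.e. R_5(6) ≥ 131.

Largest n = 130; hence R_5(6) > 130.


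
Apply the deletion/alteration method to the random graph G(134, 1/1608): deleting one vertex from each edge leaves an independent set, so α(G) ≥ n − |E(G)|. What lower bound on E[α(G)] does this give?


E[|E(G)|] = C(134, 2)·p = 8911 · (1/1608) = 133/24.
E[α(G)] ≥ n − E[|E(G)|] = 134 − 133/24 = 3083/24.
Numerically: ≈ 128.45833.
(This is only a lower bound; the true E[α(G)] may be larger.)

E[α(G)] ≥ 3083/24 ≈ 128.45833.


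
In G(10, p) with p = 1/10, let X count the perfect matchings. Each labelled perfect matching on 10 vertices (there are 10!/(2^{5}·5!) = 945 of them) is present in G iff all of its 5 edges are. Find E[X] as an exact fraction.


K_10 has 10!/(2^{5}·5!) = 945 labelled perfect matchings.
For each such perfect matching H, let X_H = 1 if all 5 edges of H are present in G. Then P[X_H = 1] = p^{5} = (1/10)^{5} = 1/100000.
By linearity of expectation: E[X] = Σ_H E[X_H] = 945 · p^{5} = 945 · 1/100000 = 189/20000.
Numerically: E[X] ≈ 0.00945.

E[X] = 945 · (1/10)^{5} = 189/20000 ≈ 0.00945.


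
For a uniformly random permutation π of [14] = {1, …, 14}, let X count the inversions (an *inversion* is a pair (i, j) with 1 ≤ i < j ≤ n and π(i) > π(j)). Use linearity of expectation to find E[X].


Write X = Σ X_I over the C(14, 2) = 91 pairs i < j, with X_I the indicator of one inversion.
There are 91 indicators.
For each fixed pair i < j, the values π(i) and π(j) are two distinct elements of {1, …, 14} in uniformly random order; by symmetry P[π(i) > π(j)] = 1/2.
By linearity: E[X] = 91 · (1/2) = C(14, 2) · (1/2) = 91/2 = 91/2 ≈ 45.5000.

E[X] = 91/2 = 45.5000.


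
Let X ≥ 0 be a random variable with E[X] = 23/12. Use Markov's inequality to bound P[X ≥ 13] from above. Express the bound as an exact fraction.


μ = E[X] = 23/12, a = 13.
Markov: P[X ≥ 13] ≤ μ/a = (23/12)/13 = 23/156.
Numerically: ≈ 0.147.
(Since a = 13 > μ = 1.917, the bound 23/156 is < 1 and informative.)

P[X ≥ 13] ≤ 23/156 ≈ 0.147.


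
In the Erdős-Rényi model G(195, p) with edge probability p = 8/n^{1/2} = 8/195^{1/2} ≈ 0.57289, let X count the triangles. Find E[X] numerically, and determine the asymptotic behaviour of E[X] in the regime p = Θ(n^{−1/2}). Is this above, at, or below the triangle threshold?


Number of potential triangles: C(195, 3) = 1216865.
Each occurs with probability p³ ≈ (0.57289)³ ≈ 1.8802606e-01.
By linearity: E[X] = C(195, 3)·p³ ≈ 1216865 · 1.8802606e-01 ≈ 228802.33057.
Since α = 1/2 < 1, p = c/n^{1/2} ≫ 1/n is above the triangle threshold p ~ 1/n. Asymptotically E[X] ~ (c³/6)·n^{3(1−α)} = (8³/6)·n^{1.5} → ∞; triangles are abundant w.h.p.

E[X] ≈ 228802.33057; in regime p = Θ(1/n^{1/2}) E[X] diverges (above the triangle threshold p ~ 1/n).


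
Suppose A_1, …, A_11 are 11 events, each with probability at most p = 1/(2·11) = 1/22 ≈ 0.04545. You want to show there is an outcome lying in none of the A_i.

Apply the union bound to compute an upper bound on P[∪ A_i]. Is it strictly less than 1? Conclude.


Union bound: P[∪_{i=1}^{11} A_i] ≤ Σ_i P[A_i] ≤ 11·p = 11·(1/22) = 1/2.
Numerically: 1/2 ≈ 0.50000.
Is 1/2 < 1? YES.
Since P[∪ A_i] ≤ 1/2 < 1, the complement has P[∩ A_i^c] ≥ 1 − 1/2 = 1/2 > 0, so some outcome avoids every A_i.

11·p = 1/2 ≈ 0.50000; existence CERTIFIED by the union bound.


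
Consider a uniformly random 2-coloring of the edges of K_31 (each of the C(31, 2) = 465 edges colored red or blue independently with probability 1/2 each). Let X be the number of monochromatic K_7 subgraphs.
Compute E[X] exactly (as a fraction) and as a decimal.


Let X = Σ_S X_S over the C(31, 7) = 2629575 subsets S of size 7, where X_S = 1 if the K_7 on S is monochromatic.
For a fixed S, the K_7 on S has C(7, 2) = 21 edges. P[all 21 edges red] = (1/2)^21, and likewise for blue, so P[monochromatic] = 2·(1/2)^21 = 2^{1 − 21} = 1/1048576.
Summing: E[X] = C(31, 7) · 2^{1 − 21} = 2629575 · 1/1048576 = 2629575/1048576.
Numerically: E[X] ≈ 2.508.

E[X] = C(31,7)·2^(1−C(7,2)) = 2629575/1048576 ≈ 2.508.


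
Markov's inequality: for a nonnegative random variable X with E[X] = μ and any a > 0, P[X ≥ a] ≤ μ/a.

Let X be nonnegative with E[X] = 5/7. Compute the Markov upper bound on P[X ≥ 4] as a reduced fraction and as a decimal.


μ = E[X] = 5/7, a = 4.
Markov: P[X ≥ 4] ≤ μ/a = (5/7)/4 = 5/28.
Numerically: ≈ 0.178571.
(Since a = 4 > μ = 0.714286, the bound 5/28 is < 1 and informative.)

P[X ≥ 4] ≤ 5/28 ≈ 0.178571.


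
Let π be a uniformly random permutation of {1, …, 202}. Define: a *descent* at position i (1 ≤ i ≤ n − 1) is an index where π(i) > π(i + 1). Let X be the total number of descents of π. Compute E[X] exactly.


Write X = Σ X_I over i = 1, …, 201, with X_I the indicator of one descent.
There are 201 indicators.
For each fixed i, the pair (π(i), π(i+1)) is a uniformly random ordered pair of distinct values from {1, …, 202}; by symmetry P[π(i) > π(i+1)] = 1/2.
By linearity: E[X] = 201 · (1/2) = (202 − 1) · (1/2) = 201/2 ≈ 100.500000.

E[X] = 201/2 = 100.500000.


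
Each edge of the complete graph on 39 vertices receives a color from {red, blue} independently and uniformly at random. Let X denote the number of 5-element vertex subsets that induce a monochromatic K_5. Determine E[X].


Let X = Σ_S X_S over the C(39, 5) = 575757 subsets S of size 5, where X_S = 1 if the K_5 on S is monochromatic.
For a fixed S, the K_5 on S has C(5, 2) = 10 edges. P[all 10 edges red] = (1/2)^10, and likewise for blue, so P[monochromatic] = 2·(1/2)^10 = 2^{1 − 10} = 1/512.
By linearity of expectation: E[X] = C(39, 5) · 2^{1 − 10} = 575757 · 1/512 = 575757/512.
Numerically: E[X] ≈ 1124.525.

E[X] = C(39,5)·2^(1−C(5,2)) = 575757/512 ≈ 1124.525.


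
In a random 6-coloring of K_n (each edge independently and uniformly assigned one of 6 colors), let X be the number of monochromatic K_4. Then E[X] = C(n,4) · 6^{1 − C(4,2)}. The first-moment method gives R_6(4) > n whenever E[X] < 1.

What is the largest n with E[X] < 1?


We need C(n, 4) · 6^{1 − 6} < 1, i.e. C(n, 4) < 6^{6 − 1} = 7776.
Check values of n near the boundary:
  n = 16: C(16, 4) = 1820; 1820 < 7776? YES
  n = 17: C(17, 4) = 2380; 2380 < 7776? YES
  n = 18: C(18, 4) = 3060; 3060 < 7776? YES
  n = 19: C(19, 4) = 3876; 3876 < 7776? YES
  n = 20: C(20, 4) = 4845; 4845 < 7776? YES
  n = 21: C(21, 4) = 5985; 5985 < 7776? YES
  n = 22: C(22, 4) = 7315; 7315 < 7776? YES
  n = 23: C(23, 4) = 8855; 8855 < 7776? NO
  n = 24: C(24, 4) = 10626; 10626 < 7776? NO
The largest n with C(n, 4) < 7776 is n = 22 (where E[X] = 7315/7776 ≈ 0.941). Hence R_6(4) > 22, i.e. R_6(4) ≥ 23.

Largest n = 22; hence R_6(4) > 22.


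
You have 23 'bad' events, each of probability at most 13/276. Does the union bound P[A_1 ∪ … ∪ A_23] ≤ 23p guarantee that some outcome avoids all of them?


Union bound: P[∪_{i=1}^{23} A_i] ≤ Σ_i P[A_i] ≤ 23·p = 23·(13/276) = 13/12.
Numerically: 13/12 ≈ 1.083333.
Is 13/12 < 1? NO.
Since the bound 13/12 is ≥ 1, the union bound is uninformative here; it does NOT by itself certify existence.

23·p = 13/12 ≈ 1.083333; existence NOT certified by the union bound.


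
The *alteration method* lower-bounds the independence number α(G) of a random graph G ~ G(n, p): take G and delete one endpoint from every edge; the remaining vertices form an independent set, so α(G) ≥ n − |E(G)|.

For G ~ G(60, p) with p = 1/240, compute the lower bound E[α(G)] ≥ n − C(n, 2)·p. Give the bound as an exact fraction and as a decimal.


E[|E(G)|] = C(60, 2)·p = 1770 · (1/240) = 59/8.
E[α(G)] ≥ n − E[|E(G)|] = 60 − 59/8 = 421/8.
Numerically: ≈ 52.625000.
(This is only a lower bound; the true E[α(G)] may be larger.)

E[α(G)] ≥ 421/8 ≈ 52.625000.


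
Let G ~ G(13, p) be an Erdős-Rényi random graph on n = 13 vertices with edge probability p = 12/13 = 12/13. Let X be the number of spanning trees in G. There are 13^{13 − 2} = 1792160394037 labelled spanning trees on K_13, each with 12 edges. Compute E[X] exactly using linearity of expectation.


K_13 has 13^{13 − 2} = 1792160394037 labelled spanning trees.
For each such spanning tree H, let X_H = 1 if all 12 edges of H are present in G. Then P[X_H = 1] = p^{12} = (12/13)^{12} = 8916100448256/23298085122481.
By linearity: E[X] = Σ_H E[X_H] = 1792160394037 · p^{12} = 1792160394037 · 8916100448256/23298085122481 = 8916100448256/13.
Numerically: E[X] ≈ 6.85854e+11.

E[X] = 1792160394037 · (12/13)^{12} = 8916100448256/13 ≈ 6.85854e+11.


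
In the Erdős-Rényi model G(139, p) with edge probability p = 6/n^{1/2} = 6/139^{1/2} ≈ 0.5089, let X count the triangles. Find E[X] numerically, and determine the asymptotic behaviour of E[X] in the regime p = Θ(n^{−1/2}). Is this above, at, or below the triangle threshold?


Number of potential triangles: C(139, 3) = 437989.
Each occurs with probability p³ ≈ (0.5089)³ ≈ 1.318049e-01.
By linearity: E[X] = C(139, 3)·p³ ≈ 437989 · 1.318049e-01 ≈ 57729.0957.
Since α = 1/2 < 1, p = c/n^{1/2} ≫ 1/n is above the triangle threshold p ~ 1/n. Asymptotically E[X] ~ (c³/6)·n^{3(1−α)} = (6³/6)·n^{1.5} → ∞; triangles are abundant w.h.p.

E[X] ≈ 57729.0957; in regime p = Θ(1/n^{1/2}) E[X] diverges (above the triangle threshold p ~ 1/n).


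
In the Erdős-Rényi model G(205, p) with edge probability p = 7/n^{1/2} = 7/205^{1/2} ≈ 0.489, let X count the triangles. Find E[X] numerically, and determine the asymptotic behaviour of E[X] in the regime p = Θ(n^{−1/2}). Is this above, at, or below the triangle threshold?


Number of potential triangles: C(205, 3) = 1414910.
Each occurs with probability p³ ≈ (0.489)³ ≈ 1.16859e-01.
By linearity: E[X] = C(205, 3)·p³ ≈ 1414910 · 1.16859e-01 ≈ 165345.410.
Since α = 1/2 < 1, p = c/n^{1/2} ≫ 1/n is above the triangle threshold p ~ 1/n. Asymptotically E[X] ~ (c³/6)·n^{3(1−α)} = (7³/6)·n^{1.5} → ∞; triangles are abundant w.h.p.

E[X] ≈ 165345.410; in regime p = Θ(1/n^{1/2}) E[X] diverges (above the triangle threshold p ~ 1/n).


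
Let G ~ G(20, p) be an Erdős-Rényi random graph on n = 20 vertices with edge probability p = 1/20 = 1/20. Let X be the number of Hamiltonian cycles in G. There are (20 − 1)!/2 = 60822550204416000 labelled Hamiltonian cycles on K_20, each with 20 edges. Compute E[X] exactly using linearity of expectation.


K_20 has (20 − 1)!/2 = 60822550204416000 labelled Hamiltonian cycles.
For each such Hamiltonian cycle H, let X_H = 1 if all 20 edges of H are present in G. Then P[X_H = 1] = p^{20} = (1/20)^{20} = 1/104857600000000000000000000.
Summing the indicators: E[X] = Σ_H E[X_H] = 60822550204416000 · p^{20} = 60822550204416000 · 1/104857600000000000000000000 = 14849255421/25600000000000000000.
Numerically: E[X] ≈ 5.8005e-10.

E[X] = 60822550204416000 · (1/20)^{20} = 14849255421/25600000000000000000 ≈ 5.8005e-10.


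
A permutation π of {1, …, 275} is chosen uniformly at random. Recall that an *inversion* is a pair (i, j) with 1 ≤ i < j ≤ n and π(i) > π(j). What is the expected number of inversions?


Write X = Σ X_I over the C(275, 2) = 37675 pairs i < j, with X_I the indicator of one inversion.
There are 37675 indicators.
For each fixed pair i < j, the values π(i) and π(j) are two distinct elements of {1, …, 275} in uniformly random order; by symmetry P[π(i) > π(j)] = 1/2.
By linearity: E[X] = 37675 · (1/2) = C(275, 2) · (1/2) = 37675/2 = 37675/2 ≈ 18837.5000.

E[X] = 37675/2 = 18837.5000.


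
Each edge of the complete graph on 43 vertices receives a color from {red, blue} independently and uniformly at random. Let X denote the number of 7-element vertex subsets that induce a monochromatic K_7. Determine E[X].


Let X = Σ_S X_S over the C(43, 7) = 32224114 subsets S of size 7, where X_S = 1 if the K_7 on S is monochromatic.
For a fixed S, the K_7 on S has C(7, 2) = 21 edges. P[all 21 edges red] = (1/2)^21, and likewise for blue, so P[monochromatic] = 2·(1/2)^21 = 2^{1 − 21} = 1/1048576.
Summing: E[X] = C(43, 7) · 2^{1 − 21} = 32224114 · 1/1048576 = 16112057/524288.
Numerically: E[X] ≈ 30.731310.

E[X] = C(43,7)·2^(1−C(7,2)) = 16112057/524288 ≈ 30.731310.


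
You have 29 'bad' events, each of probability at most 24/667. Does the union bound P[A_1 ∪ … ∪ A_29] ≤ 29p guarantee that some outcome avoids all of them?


Union bound: P[∪_{i=1}^{29} A_i] ≤ Σ_i P[A_i] ≤ 29·p = 29·(24/667) = 24/23.
Numerically: 24/23 ≈ 1.043.
Is 24/23 < 1? NO.
Since the bound 24/23 is ≥ 1, the union bound is uninformative here; it does NOT by itself certify existence.

29·p = 24/23 ≈ 1.043; existence NOT certified by the union bound.


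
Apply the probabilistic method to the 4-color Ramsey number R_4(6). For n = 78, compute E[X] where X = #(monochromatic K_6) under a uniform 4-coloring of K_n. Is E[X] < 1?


E[X] = C(78, 6) · 4^{1 − 15} = 256851595 · 4^{−14} = 256851595/268435456.
As a reduced fraction: E[X] = 256851595/268435456 ≈ 0.95685.
Is E[X] < 1? YES.
Since E[X] < 1, there exists a 4-coloring of K_{78} with no monochromatic K_6; hence R_4(6) > 78.

E[X] = 256851595/268435456 ≈ 0.95685; E[X] < 1, so R_4(6) > 78.


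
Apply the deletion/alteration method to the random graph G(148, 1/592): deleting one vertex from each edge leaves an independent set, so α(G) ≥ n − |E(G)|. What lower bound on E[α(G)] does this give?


E[|E(G)|] = C(148, 2)·p = 10878 · (1/592) = 147/8.
E[α(G)] ≥ n − E[|E(G)|] = 148 − 147/8 = 1037/8.
Numerically: ≈ 129.625.
(This is only a lower bound; the true E[α(G)] may be larger.)

E[α(G)] ≥ 1037/8 ≈ 129.625.


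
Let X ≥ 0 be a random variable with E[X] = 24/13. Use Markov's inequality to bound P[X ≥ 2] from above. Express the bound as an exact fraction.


μ = E[X] = 24/13, a = 2.
Markov: P[X ≥ 2] ≤ μ/a = (24/13)/2 = 12/13.
Numerically: ≈ 0.9231.
(Since a = 2 > μ = 1.8462, the bound 12/13 is < 1 and informative.)

P[X ≥ 2] ≤ 12/13 ≈ 0.9231.


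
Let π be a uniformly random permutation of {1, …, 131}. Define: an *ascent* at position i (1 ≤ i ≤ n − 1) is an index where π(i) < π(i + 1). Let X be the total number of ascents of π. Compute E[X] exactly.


Write X = Σ X_I over i = 1, …, 130, with X_I the indicator of one ascent.
There are 130 indicators.
For each fixed i, the pair (π(i), π(i+1)) is a uniformly random ordered pair of distinct values from {1, …, 131}; by symmetry P[π(i) < π(i+1)] = 1/2.
By linearity: E[X] = 130 · (1/2) = (131 − 1) · (1/2) = 65 ≈ 65.0000.

E[X] = 65 = 65.0000.


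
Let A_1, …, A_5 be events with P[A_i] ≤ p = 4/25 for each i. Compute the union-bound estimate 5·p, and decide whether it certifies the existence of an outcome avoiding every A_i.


Union bound: P[∪_{i=1}^{5} A_i] ≤ Σ_i P[A_i] ≤ 5·p = 5·(4/25) = 4/5.
Numerically: 4/5 ≈ 0.80000.
Is 4/5 < 1? YES.
Since P[∪ A_i] ≤ 4/5 < 1, the complement has P[∩ A_i^c] ≥ 1 − 4/5 = 1/5 > 0, so some outcome avoids every A_i.

5·p = 4/5 ≈ 0.80000; existence CERTIFIED by the union bound.


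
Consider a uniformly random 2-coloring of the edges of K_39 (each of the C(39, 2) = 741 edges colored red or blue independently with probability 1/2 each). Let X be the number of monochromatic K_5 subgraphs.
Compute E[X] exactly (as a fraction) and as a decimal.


Let X = Σ_S X_S over the C(39, 5) = 575757 subsets S of size 5, where X_S = 1 if the K_5 on S is monochromatic.
For a fixed S, the K_5 on S has C(5, 2) = 10 edges. P[all 10 edges red] = (1/2)^10, and likewise for blue, so P[monochromatic] = 2·(1/2)^10 = 2^{1 − 10} = 1/512.
Summing: E[X] = C(39, 5) · 2^{1 − 10} = 575757 · 1/512 = 575757/512.
Numerically: E[X] ≈ 1124.52539.

E[X] = C(39,5)·2^(1−C(5,2)) = 575757/512 ≈ 1124.52539.


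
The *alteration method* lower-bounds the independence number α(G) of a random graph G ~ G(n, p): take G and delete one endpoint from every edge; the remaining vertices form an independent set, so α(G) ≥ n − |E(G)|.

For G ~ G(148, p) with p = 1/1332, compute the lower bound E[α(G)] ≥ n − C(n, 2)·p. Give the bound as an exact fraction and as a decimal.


E[|E(G)|] = C(148, 2)·p = 10878 · (1/1332) = 49/6.
E[α(G)] ≥ n − E[|E(G)|] = 148 − 49/6 = 839/6.
Numerically: ≈ 139.8333.
(This is only a lower bound; the true E[α(G)] may be larger.)

E[α(G)] ≥ 839/6 ≈ 139.8333.


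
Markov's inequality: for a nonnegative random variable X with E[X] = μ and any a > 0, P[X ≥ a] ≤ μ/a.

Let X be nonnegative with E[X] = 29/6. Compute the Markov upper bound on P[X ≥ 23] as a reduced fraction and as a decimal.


μ = E[X] = 29/6, a = 23.
Markov: P[X ≥ 23] ≤ μ/a = (29/6)/23 = 29/138.
Numerically: ≈ 0.2101.
(Since a = 23 > μ = 4.8333, the bound 29/138 is < 1 and informative.)

P[X ≥ 23] ≤ 29/138 ≈ 0.2101.


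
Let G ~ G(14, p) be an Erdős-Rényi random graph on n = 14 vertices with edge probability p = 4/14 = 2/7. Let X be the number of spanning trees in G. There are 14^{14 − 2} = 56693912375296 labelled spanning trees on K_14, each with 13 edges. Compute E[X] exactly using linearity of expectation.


K_14 has 14^{14 − 2} = 56693912375296 labelled spanning trees.
For each such spanning tree H, let X_H = 1 if all 13 edges of H are present in G. Then P[X_H = 1] = p^{13} = (2/7)^{13} = 8192/96889010407.
Summing the indicators: E[X] = Σ_H E[X_H] = 56693912375296 · p^{13} = 56693912375296 · 8192/96889010407 = 33554432/7.
Numerically: E[X] ≈ 4.79e+06.

E[X] = 56693912375296 · (2/7)^{13} = 33554432/7 ≈ 4.79e+06.


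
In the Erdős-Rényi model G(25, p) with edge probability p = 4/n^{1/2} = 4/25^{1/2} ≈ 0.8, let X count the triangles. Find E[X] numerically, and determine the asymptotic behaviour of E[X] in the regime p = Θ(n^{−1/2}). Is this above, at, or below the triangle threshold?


Number of potential triangles: C(25, 3) = 2300.
Each occurs with probability p³ ≈ (0.8)³ ≈ 5.120000e-01.
By linearity: E[X] = C(25, 3)·p³ ≈ 2300 · 5.120000e-01 ≈ 1177.6000.
Since α = 1/2 < 1, p = c/n^{1/2} ≫ 1/n is above the triangle threshold p ~ 1/n. Asymptotically E[X] ~ (c³/6)·n^{3(1−α)} = (4³/6)·n^{1.5} → ∞; triangles are abundant w.h.p.

E[X] ≈ 1177.6000; in regime p = Θ(1/n^{1/2}) E[X] diverges (above the triangle threshold p ~ 1/n).


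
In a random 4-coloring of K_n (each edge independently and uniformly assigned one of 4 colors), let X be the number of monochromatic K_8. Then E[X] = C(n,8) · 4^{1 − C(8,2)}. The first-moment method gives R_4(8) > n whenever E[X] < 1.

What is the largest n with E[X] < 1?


We need C(n, 8) · 4^{1 − 28} < 1, i.e. C(n, 8) < 4^{28 − 1} = 18014398509481984.
Check values of n near the boundary:
  n = 402: C(402, 8) = 15770615726749950; 15770615726749950 < 18014398509481984? YES
  n = 403: C(403, 8) = 16090020602228430; 16090020602228430 < 18014398509481984? YES
  n = 404: C(404, 8) = 16415071523485570; 16415071523485570 < 18014398509481984? YES
  n = 405: C(405, 8) = 16745853821188050; 16745853821188050 < 18014398509481984? YES
  n = 406: C(406, 8) = 17082453897995850; 17082453897995850 < 18014398509481984? YES
  n = 407: C(407, 8) = 17424959239309050; 17424959239309050 < 18014398509481984? YES
  n = 408: C(408, 8) = 17773458424095231; 17773458424095231 < 18014398509481984? YES
  n = 409: C(409, 8) = 18128041135797879; 18128041135797879 < 18014398509481984? NO
The largest n with C(n, 8) < 18014398509481984 is n = 408 (where E[X] = 17773458424095231/18014398509481984 ≈ 0.986625). Hence R_4(8) > 408, i.e. R_4(8) ≥ 409.

Largest n = 408; hence R_4(8) > 408.


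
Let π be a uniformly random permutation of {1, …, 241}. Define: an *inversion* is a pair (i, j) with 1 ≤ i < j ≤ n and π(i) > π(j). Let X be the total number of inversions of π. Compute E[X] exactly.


Write X = Σ X_I over the C(241, 2) = 28920 pairs i < j, with X_I the indicator of one inversion.
There are 28920 indicators.
For each fixed pair i < j, the values π(i) and π(j) are two distinct elements of {1, …, 241} in uniformly random order; by symmetry P[π(i) > π(j)] = 1/2.
By linearity: E[X] = 28920 · (1/2) = C(241, 2) · (1/2) = 28920/2 = 14460 ≈ 14460.000000.

E[X] = 14460 = 14460.000000.


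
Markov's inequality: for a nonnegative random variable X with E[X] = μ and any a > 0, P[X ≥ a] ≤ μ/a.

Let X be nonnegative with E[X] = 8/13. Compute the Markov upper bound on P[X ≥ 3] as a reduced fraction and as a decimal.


μ = E[X] = 8/13, a = 3.
Markov: P[X ≥ 3] ≤ μ/a = (8/13)/3 = 8/39.
Numerically: ≈ 0.205128.
(Since a = 3 > μ = 0.615385, the bound 8/39 is < 1 and informative.)

P[X ≥ 3] ≤ 8/39 ≈ 0.205128.


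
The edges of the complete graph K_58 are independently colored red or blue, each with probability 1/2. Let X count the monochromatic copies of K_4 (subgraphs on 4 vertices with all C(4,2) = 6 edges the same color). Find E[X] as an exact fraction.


Let X = Σ_S X_S over the C(58, 4) = 424270 subsets S of size 4, where X_S = 1 if the K_4 on S is monochromatic.
For a fixed S, the K_4 on S has C(4, 2) = 6 edges. P[all 6 edges red] = (1/2)^6, and likewise for blue, so P[monochromatic] = 2·(1/2)^6 = 2^{1 − 6} = 1/32.
By linearity of expectation: E[X] = C(58, 4) · 2^{1 − 6} = 424270 · 1/32 = 212135/16.
Numerically: E[X] ≈ 13258.438.

E[X] = C(58,4)·2^(1−C(4,2)) = 212135/16 ≈ 13258.438.


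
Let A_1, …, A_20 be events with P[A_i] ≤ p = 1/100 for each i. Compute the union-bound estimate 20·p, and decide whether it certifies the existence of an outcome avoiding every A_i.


Union bound: P[∪_{i=1}^{20} A_i] ≤ Σ_i P[A_i] ≤ 20·p = 20·(1/100) = 1/5.
Numerically: 1/5 ≈ 0.2000000.
Is 1/5 < 1? YES.
Since P[∪ A_i] ≤ 1/5 < 1, the complement has P[∩ A_i^c] ≥ 1 − 1/5 = 4/5 > 0, so some outcome avoids every A_i.

20·p = 1/5 ≈ 0.2000000; existence CERTIFIED by the union bound.


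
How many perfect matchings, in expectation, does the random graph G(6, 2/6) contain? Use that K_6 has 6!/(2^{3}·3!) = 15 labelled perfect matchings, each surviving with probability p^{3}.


K_6 has 6!/(2^{3}·3!) = 15 labelled perfect matchings.
For each such perfect matching H, let X_H = 1 if all 3 edges of H are present in G. Then P[X_H = 1] = p^{3} = (1/3)^{3} = 1/27.
By linearity of expectation: E[X] = Σ_H E[X_H] = 15 · p^{3} = 15 · 1/27 = 5/9.
Numerically: E[X] ≈ 0.555556.

E[X] = 15 · (1/3)^{3} = 5/9 ≈ 0.555556.


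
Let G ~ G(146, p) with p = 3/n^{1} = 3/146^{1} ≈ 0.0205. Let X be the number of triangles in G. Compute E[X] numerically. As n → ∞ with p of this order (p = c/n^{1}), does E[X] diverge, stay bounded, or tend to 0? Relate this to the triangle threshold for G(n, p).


Number of potential triangles: C(146, 3) = 508080.
Each occurs with probability p³ ≈ (0.0205)³ ≈ 8.67571e-06.
By linearity: E[X] = C(146, 3)·p³ ≈ 508080 · 8.67571e-06 ≈ 4.408.
Here α = 1, so p = 3/n is exactly at the triangle threshold p ~ 1/n. Asymptotically E[X] → c³/6 = 3³/6 = 9/2 ≈ 4.500, a bounded constant. In this regime the triangle count is asymptotically Poisson(c³/6).

E[X] ≈ 4.408; in regime p = Θ(1/n^{1}) E[X] stays bounded (at the triangle threshold p ~ 1/n).


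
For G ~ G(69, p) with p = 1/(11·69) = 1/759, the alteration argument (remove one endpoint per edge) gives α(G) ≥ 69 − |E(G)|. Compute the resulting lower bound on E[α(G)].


E[|E(G)|] = C(69, 2)·p = 2346 · (1/759) = 34/11.
E[α(G)] ≥ n − E[|E(G)|] = 69 − 34/11 = 725/11.
Numerically: ≈ 65.90909.
(This is only a lower bound; the true E[α(G)] may be larger.)

E[α(G)] ≥ 725/11 ≈ 65.90909.


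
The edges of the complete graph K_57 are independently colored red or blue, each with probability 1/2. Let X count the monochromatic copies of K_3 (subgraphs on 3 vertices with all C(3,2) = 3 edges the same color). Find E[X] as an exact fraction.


Let X = Σ_S X_S over the C(57, 3) = 29260 subsets S of size 3, where X_S = 1 if the K_3 on S is monochromatic.
For a fixed S, the K_3 on S has C(3, 2) = 3 edges. P[all 3 edges red] = (1/2)^3, and likewise for blue, so P[monochromatic] = 2·(1/2)^3 = 2^{1 − 3} = 1/4.
Summing: E[X] = C(57, 3) · 2^{1 − 3} = 29260 · 1/4 = 7315.
Numerically: E[X] ≈ 7315.0000.

E[X] = C(57,3)·2^(1−C(3,2)) = 7315 ≈ 7315.0000.
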